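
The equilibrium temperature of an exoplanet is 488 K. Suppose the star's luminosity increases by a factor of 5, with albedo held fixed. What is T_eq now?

T_eq ≈ 730 K

T_eq ∝ L^(1/4) · d^(−1/2).
T′ = 488 × 5^(1/4) = 730 K.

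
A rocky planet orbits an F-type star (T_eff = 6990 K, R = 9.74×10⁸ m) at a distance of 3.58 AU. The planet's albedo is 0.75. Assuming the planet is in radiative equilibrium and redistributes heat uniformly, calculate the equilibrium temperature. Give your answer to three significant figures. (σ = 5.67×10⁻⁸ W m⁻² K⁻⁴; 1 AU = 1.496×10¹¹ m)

d = 3.58 AU = 5.36×10¹¹ m.
L = 4πR_⋆²σT_⋆⁴ = 4π(9.74×10⁸)² × 5.67×10⁻⁸ × (6990)⁴ = 1.61×10²⁷ W.
S = L/(4πd²) = 448 W m⁻².
Energy balance: absorbed = emitted ⇒ πR²·S(1−A) = 4πR²·σT_eq⁴, so T_eq⁴ = S(1−A)/(4σ).
T_eq = [448 × 0.25 / (4 × 5.67×10⁻⁸)]^(1/4) = (4.93×10⁸)^(1/4) = 149 K.

T_eq ≈ 149 K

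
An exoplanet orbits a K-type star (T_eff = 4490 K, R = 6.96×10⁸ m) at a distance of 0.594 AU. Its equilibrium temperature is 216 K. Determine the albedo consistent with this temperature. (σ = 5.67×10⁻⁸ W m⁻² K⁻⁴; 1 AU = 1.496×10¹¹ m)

d = 0.594 AU = 8.89×10¹⁰ m.
L = 4πR_⋆²σT_⋆⁴ = 4π(6.96×10⁸)² × 5.67×10⁻⁸ × (4490)⁴ = 1.40×10²⁶ W.
S = L/(4πd²) = 1410 W m⁻².
From T_eq⁴ = S(1−A)/(4σ): 1−A = 4σT_eq⁴/S.
1−A = 4 × 5.67×10⁻⁸ × (216)⁴ / 1410 = 0.349.

A ≈ 0.65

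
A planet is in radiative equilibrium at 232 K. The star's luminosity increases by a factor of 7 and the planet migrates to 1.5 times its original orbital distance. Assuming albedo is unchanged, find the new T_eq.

T_eq ∝ L^(1/4) · d^(−1/2).
T′ = 232 × 7^(1/4) / 1.5^(1/2) = 308 K.

T_eq ≈ 308 K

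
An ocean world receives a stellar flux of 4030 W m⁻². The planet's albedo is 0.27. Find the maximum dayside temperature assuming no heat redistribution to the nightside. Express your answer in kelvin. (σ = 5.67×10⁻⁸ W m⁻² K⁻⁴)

With no redistribution each surface element balances locally: S(1−A) = σT⁴.
T = [4030 × 0.73 / 5.67×10⁻⁸]^(1/4) = (5.19×10¹⁰)^(1/4) = 477 K.

T_ss ≈ 477 K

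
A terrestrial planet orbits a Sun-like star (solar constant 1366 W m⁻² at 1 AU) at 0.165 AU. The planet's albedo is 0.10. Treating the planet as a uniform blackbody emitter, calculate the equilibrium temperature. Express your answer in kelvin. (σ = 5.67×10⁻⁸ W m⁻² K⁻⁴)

T_eq ≈ 668 K

Flux at 0.165 AU: S = 1366/0.165² = 5.02×10⁴ W m⁻².
Energy balance: absorbed = emitted ⇒ πR²·S(1−A) = 4πR²·σT_eq⁴, so T_eq⁴ = S(1−A)/(4σ).
T_eq = [5.02×10⁴ × 0.90 / (4 × 5.67×10⁻⁸)]^(1/4) = (1.99×10¹¹)^(1/4) = 668 K.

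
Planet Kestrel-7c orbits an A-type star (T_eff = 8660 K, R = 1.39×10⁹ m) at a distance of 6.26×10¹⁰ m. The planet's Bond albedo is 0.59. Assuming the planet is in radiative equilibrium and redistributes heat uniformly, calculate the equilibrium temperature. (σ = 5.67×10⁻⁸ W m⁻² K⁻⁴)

L = 4πR_⋆²σT_⋆⁴ = 4π(1.39×10⁹)² × 5.67×10⁻⁸ × (8660)⁴ = 7.74×10²⁷ W.
S = L/(4πd²) = 1.57×10⁵ W m⁻².
Energy balance: absorbed = emitted ⇒ πR²·S(1−A) = 4πR²·σT_eq⁴, so T_eq⁴ = S(1−A)/(4σ).
T_eq = [1.57×10⁵ × 0.41 / (4 × 5.67×10⁻⁸)]^(1/4) = (2.84×10¹¹)^(1/4) = 730 K.

T_eq ≈ 730 K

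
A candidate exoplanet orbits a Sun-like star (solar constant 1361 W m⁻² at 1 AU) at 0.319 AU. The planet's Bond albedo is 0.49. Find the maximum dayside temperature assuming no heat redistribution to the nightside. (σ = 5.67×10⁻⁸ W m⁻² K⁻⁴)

T_ss ≈ 589 K

Flux at 0.319 AU: S = 1361/0.319² = 1.34×10⁴ W m⁻².
With no redistribution each surface element balances locally: S(1−A) = σT⁴.
T = [1.34×10⁴ × 0.51 / 5.67×10⁻⁸]^(1/4) = (1.20×10¹¹)^(1/4) = 589 K.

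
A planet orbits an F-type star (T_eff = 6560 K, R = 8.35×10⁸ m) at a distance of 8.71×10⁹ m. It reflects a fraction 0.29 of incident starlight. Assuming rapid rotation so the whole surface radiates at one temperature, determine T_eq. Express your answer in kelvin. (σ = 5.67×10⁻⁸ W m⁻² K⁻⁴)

L = 4πR_⋆²σT_⋆⁴ = 4π(8.35×10⁸)² × 5.67×10⁻⁸ × (6560)⁴ = 9.20×10²⁶ W.
S = L/(4πd²) = 9.65×10⁵ W m⁻².
Energy balance: absorbed = emitted ⇒ πR²·S(1−A) = 4πR²·σT_eq⁴, so T_eq⁴ = S(1−A)/(4σ).
T_eq = [9.65×10⁵ × 0.71 / (4 × 5.67×10⁻⁸)]^(1/4) = (3.02×10¹²)^(1/4) = 1320 K.

T_eq ≈ 1320 K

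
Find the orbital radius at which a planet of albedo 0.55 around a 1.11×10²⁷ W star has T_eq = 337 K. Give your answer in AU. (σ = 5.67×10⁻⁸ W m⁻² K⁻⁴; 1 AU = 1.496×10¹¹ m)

d ≈ 0.779 AU

From T_eq⁴ = L(1−A)/(16πσd²): d = √[L(1−A)/(16πσT_eq⁴)].
d = √[1.11×10²⁷ × 0.45 / (16π × 5.67×10⁻⁸ × (337)⁴)] = 1.17×10¹¹ m = 0.779 AU.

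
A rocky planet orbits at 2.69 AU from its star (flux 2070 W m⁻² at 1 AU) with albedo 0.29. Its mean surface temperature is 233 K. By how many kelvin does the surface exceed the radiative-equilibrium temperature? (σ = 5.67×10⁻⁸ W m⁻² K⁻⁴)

ΔT ≈ 60.0 K

S = 2070/2.69² = 286.1 W m⁻².
T_eq = [S(1−A)/(4σ)]^(1/4) = [286.1×0.71/(4×5.67×10⁻⁸)]^(1/4) = 173.0 K.
ΔT = T_surf − T_eq = 233 − 173.0.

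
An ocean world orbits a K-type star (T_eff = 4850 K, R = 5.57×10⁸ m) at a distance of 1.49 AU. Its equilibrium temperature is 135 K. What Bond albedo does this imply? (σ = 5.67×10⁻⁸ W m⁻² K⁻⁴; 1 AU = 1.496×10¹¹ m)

d = 1.49 AU = 2.23×10¹¹ m.
L = 4πR_⋆²σT_⋆⁴ = 4π(5.57×10⁸)² × 5.67×10⁻⁸ × (4850)⁴ = 1.22×10²⁶ W.
S = L/(4πd²) = 196 W m⁻².
From T_eq⁴ = S(1−A)/(4σ): 1−A = 4σT_eq⁴/S.
1−A = 4 × 5.67×10⁻⁸ × (135)⁴ / 196 = 0.385.

A ≈ 0.62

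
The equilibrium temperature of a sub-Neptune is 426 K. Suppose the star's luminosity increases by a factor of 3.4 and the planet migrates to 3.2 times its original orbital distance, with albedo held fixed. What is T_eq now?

T_eq ∝ L^(1/4) · d^(−1/2).
T′ = 426 × 3.4^(1/4) / 3.2^(1/2) = 323 K.

T_eq ≈ 323 K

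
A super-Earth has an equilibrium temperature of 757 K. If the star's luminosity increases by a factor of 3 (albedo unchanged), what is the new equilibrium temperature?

T_eq ≈ 996 K

T_eq ∝ L^(1/4) · d^(−1/2).
T′ = 757 × 3^(1/4) = 996 K.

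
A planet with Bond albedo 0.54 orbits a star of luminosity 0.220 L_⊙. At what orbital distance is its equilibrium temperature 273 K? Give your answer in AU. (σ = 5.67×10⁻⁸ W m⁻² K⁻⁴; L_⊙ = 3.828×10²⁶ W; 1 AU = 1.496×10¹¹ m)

L = 0.220 × 3.828×10²⁶ = 8.42×10²⁵ W.
From T_eq⁴ = L(1−A)/(16πσd²): d = √[L(1−A)/(16πσT_eq⁴)].
d = √[8.42×10²⁵ × 0.46 / (16π × 5.67×10⁻⁸ × (273)⁴)] = 4.95×10¹⁰ m = 0.331 AU.

d ≈ 0.331 AU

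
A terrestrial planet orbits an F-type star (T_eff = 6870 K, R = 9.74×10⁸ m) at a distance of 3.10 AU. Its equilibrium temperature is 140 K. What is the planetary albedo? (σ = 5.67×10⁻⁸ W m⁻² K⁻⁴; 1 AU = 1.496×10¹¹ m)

A ≈ 0.84

d = 3.10 AU = 4.64×10¹¹ m.
L = 4πR_⋆²σT_⋆⁴ = 4π(9.74×10⁸)² × 5.67×10⁻⁸ × (6870)⁴ = 1.51×10²⁷ W.
S = L/(4πd²) = 557 W m⁻².
From T_eq⁴ = S(1−A)/(4σ): 1−A = 4σT_eq⁴/S.
1−A = 4 × 5.67×10⁻⁸ × (140)⁴ / 557 = 0.156.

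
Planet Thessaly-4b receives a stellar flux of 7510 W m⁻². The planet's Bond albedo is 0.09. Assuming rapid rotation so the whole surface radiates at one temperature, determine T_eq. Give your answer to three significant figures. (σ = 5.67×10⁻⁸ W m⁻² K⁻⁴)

T_eq ≈ 417 K

Energy balance: absorbed = emitted ⇒ πR²·S(1−A) = 4πR²·σT_eq⁴, so T_eq⁴ = S(1−A)/(4σ).
T_eq = [7510 × 0.91 / (4 × 5.67×10⁻⁸)]^(1/4) = (3.01×10¹⁰)^(1/4) = 417 K.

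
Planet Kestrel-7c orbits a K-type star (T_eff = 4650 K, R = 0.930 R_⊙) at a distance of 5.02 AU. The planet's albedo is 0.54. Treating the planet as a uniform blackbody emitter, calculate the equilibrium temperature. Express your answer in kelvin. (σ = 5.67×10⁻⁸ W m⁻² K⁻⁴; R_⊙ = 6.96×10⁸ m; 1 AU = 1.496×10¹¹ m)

R_⋆ = 0.930 × 6.96×10⁸ = 6.47×10⁸ m.
d = 5.02 AU = 7.51×10¹¹ m.
L = 4πR_⋆²σT_⋆⁴ = 4π(6.47×10⁸)² × 5.67×10⁻⁸ × (4650)⁴ = 1.40×10²⁶ W.
S = L/(4πd²) = 19.7 W m⁻².
Energy balance: absorbed = emitted ⇒ πR²·S(1−A) = 4πR²·σT_eq⁴, so T_eq⁴ = S(1−A)/(4σ).
T_eq = [19.7 × 0.46 / (4 × 5.67×10⁻⁸)]^(1/4) = (3.99×10⁷)^(1/4) = 79.5 K.

T_eq ≈ 79.5 K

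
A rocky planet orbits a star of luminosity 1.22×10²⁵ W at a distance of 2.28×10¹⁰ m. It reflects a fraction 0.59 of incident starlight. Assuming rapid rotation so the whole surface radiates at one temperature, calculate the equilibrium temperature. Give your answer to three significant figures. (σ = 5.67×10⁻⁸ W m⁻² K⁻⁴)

T_eq ≈ 241 K

Flux: S = L/(4πd²) = 1.22×10²⁵/(4π×(2.28×10¹⁰)²) = 1870 W m⁻².
Energy balance: absorbed = emitted ⇒ πR²·S(1−A) = 4πR²·σT_eq⁴, so T_eq⁴ = S(1−A)/(4σ).
T_eq = [1870 × 0.41 / (4 × 5.67×10⁻⁸)]^(1/4) = (3.38×10⁹)^(1/4) = 241 K.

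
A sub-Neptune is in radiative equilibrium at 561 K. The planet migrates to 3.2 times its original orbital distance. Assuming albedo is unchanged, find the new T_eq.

T_eq ≈ 314 K

T_eq ∝ L^(1/4) · d^(−1/2).
T′ = 561 / 3.2^(1/2) = 314 K.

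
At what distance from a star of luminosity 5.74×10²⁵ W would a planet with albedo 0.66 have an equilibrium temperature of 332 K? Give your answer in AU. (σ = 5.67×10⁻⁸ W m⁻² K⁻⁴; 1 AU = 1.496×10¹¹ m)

From T_eq⁴ = L(1−A)/(16πσd²): d = √[L(1−A)/(16πσT_eq⁴)].
d = √[5.74×10²⁵ × 0.34 / (16π × 5.67×10⁻⁸ × (332)⁴)] = 2.37×10¹⁰ m = 0.159 AU.

d ≈ 0.159 AU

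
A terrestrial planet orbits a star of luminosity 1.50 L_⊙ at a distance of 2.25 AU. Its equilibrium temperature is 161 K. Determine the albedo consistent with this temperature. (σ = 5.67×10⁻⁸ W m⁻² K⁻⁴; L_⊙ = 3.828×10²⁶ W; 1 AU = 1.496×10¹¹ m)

d = 2.25 AU = 3.37×10¹¹ m.
L = 1.50 × 3.828×10²⁶ = 5.74×10²⁶ W.
Flux: S = L/(4πd²) = 5.74×10²⁶/(4π×(3.37×10¹¹)²) = 403 W m⁻².
From T_eq⁴ = S(1−A)/(4σ): 1−A = 4σT_eq⁴/S.
1−A = 4 × 5.67×10⁻⁸ × (161)⁴ / 403 = 0.378.

A ≈ 0.62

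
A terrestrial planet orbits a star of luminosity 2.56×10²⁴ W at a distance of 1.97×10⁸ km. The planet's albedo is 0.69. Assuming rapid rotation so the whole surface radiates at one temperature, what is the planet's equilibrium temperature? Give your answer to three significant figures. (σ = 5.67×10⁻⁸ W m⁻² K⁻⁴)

T_eq ≈ 51.8 K

d = 1.97×10⁸ km = 1.97×10¹¹ m.
Flux: S = L/(4πd²) = 2.56×10²⁴/(4π×(1.97×10¹¹)²) = 5.25 W m⁻².
Energy balance: absorbed = emitted ⇒ πR²·S(1−A) = 4πR²·σT_eq⁴, so T_eq⁴ = S(1−A)/(4σ).
T_eq = [5.25 × 0.31 / (4 × 5.67×10⁻⁸)]^(1/4) = (7.17×10⁶)^(1/4) = 51.8 K.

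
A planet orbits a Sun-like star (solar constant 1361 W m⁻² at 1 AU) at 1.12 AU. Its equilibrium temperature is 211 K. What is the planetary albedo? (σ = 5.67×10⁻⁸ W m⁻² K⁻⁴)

Flux at 1.12 AU: S = 1361/1.12² = 1080 W m⁻².
From T_eq⁴ = S(1−A)/(4σ): 1−A = 4σT_eq⁴/S.
1−A = 4 × 5.67×10⁻⁸ × (211)⁴ / 1080 = 0.414.

A ≈ 0.59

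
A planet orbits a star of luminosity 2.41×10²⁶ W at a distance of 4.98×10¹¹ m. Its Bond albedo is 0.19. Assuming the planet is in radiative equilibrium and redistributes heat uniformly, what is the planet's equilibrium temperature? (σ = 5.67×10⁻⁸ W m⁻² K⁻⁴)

Flux: S = L/(4πd²) = 2.41×10²⁶/(4π×(4.98×10¹¹)²) = 77.3 W m⁻².
Energy balance: absorbed = emitted ⇒ πR²·S(1−A) = 4πR²·σT_eq⁴, so T_eq⁴ = S(1−A)/(4σ).
T_eq = [77.3 × 0.81 / (4 × 5.67×10⁻⁸)]^(1/4) = (2.76×10⁸)^(1/4) = 129 K.

T_eq ≈ 129 K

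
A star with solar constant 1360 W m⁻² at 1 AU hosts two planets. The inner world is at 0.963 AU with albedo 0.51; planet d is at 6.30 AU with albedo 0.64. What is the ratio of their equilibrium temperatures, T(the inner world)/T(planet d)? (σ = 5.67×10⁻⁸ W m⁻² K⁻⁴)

T₁/T₂ ≈ 2.763

T_eq = [S₀(1−A)/(4σd²)]^(1/4), so T ∝ (1−A)^(1/4) / √d.
T₁ = [1360×0.49/(4×5.67×10⁻⁸×0.963²)]^(1/4) = 237.25 K.
T₂ = [1360×0.36/(4×5.67×10⁻⁸×6.30²)]^(1/4) = 85.88 K.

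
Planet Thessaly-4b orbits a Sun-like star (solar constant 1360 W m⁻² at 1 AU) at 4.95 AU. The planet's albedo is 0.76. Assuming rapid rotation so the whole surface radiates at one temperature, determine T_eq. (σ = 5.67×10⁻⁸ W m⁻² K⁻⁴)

Flux at 4.95 AU: S = 1360/4.95² = 55.5 W m⁻².
Energy balance: absorbed = emitted ⇒ πR²·S(1−A) = 4πR²·σT_eq⁴, so T_eq⁴ = S(1−A)/(4σ).
T_eq = [55.5 × 0.24 / (4 × 5.67×10⁻⁸)]^(1/4) = (5.87×10⁷)^(1/4) = 87.5 K.

T_eq ≈ 87.5 K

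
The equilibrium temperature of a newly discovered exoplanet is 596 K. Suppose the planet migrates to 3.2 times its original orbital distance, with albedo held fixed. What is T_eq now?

T_eq ≈ 333 K

T_eq ∝ L^(1/4) · d^(−1/2).
T′ = 596 / 3.2^(1/2) = 333 K.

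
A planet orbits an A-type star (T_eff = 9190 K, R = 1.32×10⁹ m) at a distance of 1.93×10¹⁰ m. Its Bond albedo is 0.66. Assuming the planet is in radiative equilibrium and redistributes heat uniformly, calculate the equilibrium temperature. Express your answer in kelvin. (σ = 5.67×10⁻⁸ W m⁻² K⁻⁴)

L = 4πR_⋆²σT_⋆⁴ = 4π(1.32×10⁹)² × 5.67×10⁻⁸ × (9190)⁴ = 8.86×10²⁷ W.
S = L/(4πd²) = 1.89×10⁶ W m⁻².
Energy balance: absorbed = emitted ⇒ πR²·S(1−A) = 4πR²·σT_eq⁴, so T_eq⁴ = S(1−A)/(4σ).
T_eq = [1.89×10⁶ × 0.34 / (4 × 5.67×10⁻⁸)]^(1/4) = (2.84×10¹²)^(1/4) = 1300 K.

T_eq ≈ 1300 K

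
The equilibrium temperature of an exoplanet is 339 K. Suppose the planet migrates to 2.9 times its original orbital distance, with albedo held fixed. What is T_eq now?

T_eq ∝ L^(1/4) · d^(−1/2).
T′ = 339 / 2.9^(1/2) = 199 K.

T_eq ≈ 199 K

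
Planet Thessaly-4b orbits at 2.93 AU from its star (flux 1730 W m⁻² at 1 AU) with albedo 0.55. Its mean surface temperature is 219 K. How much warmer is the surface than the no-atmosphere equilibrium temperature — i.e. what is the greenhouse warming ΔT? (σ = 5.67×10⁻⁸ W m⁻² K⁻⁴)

ΔT ≈ 77.6 K

S = 1730/2.93² = 201.5 W m⁻².
T_eq = [S(1−A)/(4σ)]^(1/4) = [201.5×0.45/(4×5.67×10⁻⁸)]^(1/4) = 141.4 K.
ΔT = T_surf − T_eq = 219 − 141.4.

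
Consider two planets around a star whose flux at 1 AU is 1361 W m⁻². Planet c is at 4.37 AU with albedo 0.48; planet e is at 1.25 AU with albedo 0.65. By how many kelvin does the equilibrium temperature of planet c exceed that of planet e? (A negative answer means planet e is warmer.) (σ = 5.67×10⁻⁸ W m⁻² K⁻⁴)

ΔT ≈ -78.4 K

T_eq = [S₀(1−A)/(4σd²)]^(1/4), so T ∝ (1−A)^(1/4) / √d.
T₁ = [1361×0.52/(4×5.67×10⁻⁸×4.37²)]^(1/4) = 113.06 K.
T₂ = [1361×0.35/(4×5.67×10⁻⁸×1.25²)]^(1/4) = 191.48 K.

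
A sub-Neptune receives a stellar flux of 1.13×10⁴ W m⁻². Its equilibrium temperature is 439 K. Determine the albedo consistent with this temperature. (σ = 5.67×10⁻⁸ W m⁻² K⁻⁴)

From T_eq⁴ = S(1−A)/(4σ): 1−A = 4σT_eq⁴/S.
1−A = 4 × 5.67×10⁻⁸ × (439)⁴ / 1.13×10⁴ = 0.745.

A ≈ 0.25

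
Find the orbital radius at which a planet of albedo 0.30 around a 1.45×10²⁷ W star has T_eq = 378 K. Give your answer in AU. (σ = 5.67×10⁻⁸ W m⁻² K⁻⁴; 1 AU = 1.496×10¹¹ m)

From T_eq⁴ = L(1−A)/(16πσd²): d = √[L(1−A)/(16πσT_eq⁴)].
d = √[1.45×10²⁷ × 0.70 / (16π × 5.67×10⁻⁸ × (378)⁴)] = 1.32×10¹¹ m = 0.883 AU.

d ≈ 0.883 AU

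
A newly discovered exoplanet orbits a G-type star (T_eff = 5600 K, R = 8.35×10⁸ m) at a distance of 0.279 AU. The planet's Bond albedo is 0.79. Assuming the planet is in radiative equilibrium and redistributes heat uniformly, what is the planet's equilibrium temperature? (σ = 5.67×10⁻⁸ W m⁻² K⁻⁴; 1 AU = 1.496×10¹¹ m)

T_eq ≈ 379 K

d = 0.279 AU = 4.17×10¹⁰ m.
L = 4πR_⋆²σT_⋆⁴ = 4π(8.35×10⁸)² × 5.67×10⁻⁸ × (5600)⁴ = 4.89×10²⁶ W.
S = L/(4πd²) = 2.23×10⁴ W m⁻².
Energy balance: absorbed = emitted ⇒ πR²·S(1−A) = 4πR²·σT_eq⁴, so T_eq⁴ = S(1−A)/(4σ).
T_eq = [2.23×10⁴ × 0.21 / (4 × 5.67×10⁻⁸)]^(1/4) = (2.07×10¹⁰)^(1/4) = 379 K.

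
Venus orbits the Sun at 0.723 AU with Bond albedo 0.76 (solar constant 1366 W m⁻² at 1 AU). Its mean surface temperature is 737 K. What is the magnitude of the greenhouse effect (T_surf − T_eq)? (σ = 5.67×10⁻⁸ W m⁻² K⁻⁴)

S = 1366/0.723² = 2613 W m⁻².
T_eq = [S(1−A)/(4σ)]^(1/4) = [2613×0.24/(4×5.67×10⁻⁸)]^(1/4) = 229.3 K.
ΔT = T_surf − T_eq = 737 − 229.3.

ΔT ≈ 507.7 K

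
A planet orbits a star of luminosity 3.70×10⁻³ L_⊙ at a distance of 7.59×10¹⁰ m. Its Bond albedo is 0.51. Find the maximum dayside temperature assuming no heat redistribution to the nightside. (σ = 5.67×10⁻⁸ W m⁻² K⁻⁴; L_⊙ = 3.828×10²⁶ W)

T_ss ≈ 114 K

L = 3.70×10⁻³ × 3.828×10²⁶ = 1.42×10²⁴ W.
Flux: S = L/(4πd²) = 1.42×10²⁴/(4π×(7.59×10¹⁰)²) = 19.6 W m⁻².
With no redistribution each surface element balances locally: S(1−A) = σT⁴.
T = [19.6 × 0.49 / 5.67×10⁻⁸]^(1/4) = (1.69×10⁸)^(1/4) = 114 K.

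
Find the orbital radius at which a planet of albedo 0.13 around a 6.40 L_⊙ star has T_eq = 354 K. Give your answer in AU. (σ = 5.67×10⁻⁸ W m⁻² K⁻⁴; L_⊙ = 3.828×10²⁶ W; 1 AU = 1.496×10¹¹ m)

L = 6.40 × 3.828×10²⁶ = 2.45×10²⁷ W.
From T_eq⁴ = L(1−A)/(16πσd²): d = √[L(1−A)/(16πσT_eq⁴)].
d = √[2.45×10²⁷ × 0.87 / (16π × 5.67×10⁻⁸ × (354)⁴)] = 2.18×10¹¹ m = 1.46 AU.

d ≈ 1.46 AU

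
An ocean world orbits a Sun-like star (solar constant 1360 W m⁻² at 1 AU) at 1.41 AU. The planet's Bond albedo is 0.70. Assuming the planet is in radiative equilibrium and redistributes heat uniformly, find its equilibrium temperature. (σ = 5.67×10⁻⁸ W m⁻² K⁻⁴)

T_eq ≈ 173 K

Flux at 1.41 AU: S = 1360/1.41² = 684 W m⁻².
Energy balance: absorbed = emitted ⇒ πR²·S(1−A) = 4πR²·σT_eq⁴, so T_eq⁴ = S(1−A)/(4σ).
T_eq = [684 × 0.30 / (4 × 5.67×10⁻⁸)]^(1/4) = (9.05×10⁸)^(1/4) = 173 K.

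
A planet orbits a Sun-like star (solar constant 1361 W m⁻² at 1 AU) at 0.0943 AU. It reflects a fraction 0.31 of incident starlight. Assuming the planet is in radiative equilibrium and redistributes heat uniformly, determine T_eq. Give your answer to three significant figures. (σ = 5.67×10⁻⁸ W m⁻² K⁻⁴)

Flux at 0.0943 AU: S = 1361/0.0943² = 1.53×10⁵ W m⁻².
Energy balance: absorbed = emitted ⇒ πR²·S(1−A) = 4πR²·σT_eq⁴, so T_eq⁴ = S(1−A)/(4σ).
T_eq = [1.53×10⁵ × 0.69 / (4 × 5.67×10⁻⁸)]^(1/4) = (4.66×10¹¹)^(1/4) = 826 K.

T_eq ≈ 826 K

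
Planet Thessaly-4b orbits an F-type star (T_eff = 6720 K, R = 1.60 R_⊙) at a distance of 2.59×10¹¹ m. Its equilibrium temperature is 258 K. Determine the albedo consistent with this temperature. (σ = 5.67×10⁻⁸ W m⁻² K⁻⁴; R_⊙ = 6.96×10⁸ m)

R_⋆ = 1.60 × 6.96×10⁸ = 1.11×10⁹ m.
L = 4πR_⋆²σT_⋆⁴ = 4π(1.11×10⁹)² × 5.67×10⁻⁸ × (6720)⁴ = 1.80×10²⁷ W.
S = L/(4πd²) = 2140 W m⁻².
From T_eq⁴ = S(1−A)/(4σ): 1−A = 4σT_eq⁴/S.
1−A = 4 × 5.67×10⁻⁸ × (258)⁴ / 2140 = 0.470.

A ≈ 0.53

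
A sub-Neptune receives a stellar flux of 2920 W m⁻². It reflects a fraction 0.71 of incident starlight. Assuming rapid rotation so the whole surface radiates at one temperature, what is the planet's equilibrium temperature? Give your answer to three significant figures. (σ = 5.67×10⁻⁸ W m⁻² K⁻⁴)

T_eq ≈ 247 K

Energy balance: absorbed = emitted ⇒ πR²·S(1−A) = 4πR²·σT_eq⁴, so T_eq⁴ = S(1−A)/(4σ).
T_eq = [2920 × 0.29 / (4 × 5.67×10⁻⁸)]^(1/4) = (3.73×10⁹)^(1/4) = 247 K.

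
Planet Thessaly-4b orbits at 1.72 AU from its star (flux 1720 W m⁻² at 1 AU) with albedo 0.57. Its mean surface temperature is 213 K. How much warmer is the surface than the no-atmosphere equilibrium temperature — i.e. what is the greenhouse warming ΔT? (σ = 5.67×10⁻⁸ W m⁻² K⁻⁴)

S = 1720/1.72² = 581.4 W m⁻².
T_eq = [S(1−A)/(4σ)]^(1/4) = [581.4×0.43/(4×5.67×10⁻⁸)]^(1/4) = 182.2 K.
ΔT = T_surf − T_eq = 213 − 182.2.

ΔT ≈ 30.8 K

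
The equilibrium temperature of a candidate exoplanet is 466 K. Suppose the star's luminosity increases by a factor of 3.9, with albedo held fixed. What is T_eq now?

T_eq ∝ L^(1/4) · d^(−1/2).
T′ = 466 × 3.9^(1/4) = 655 K.

T_eq ≈ 655 K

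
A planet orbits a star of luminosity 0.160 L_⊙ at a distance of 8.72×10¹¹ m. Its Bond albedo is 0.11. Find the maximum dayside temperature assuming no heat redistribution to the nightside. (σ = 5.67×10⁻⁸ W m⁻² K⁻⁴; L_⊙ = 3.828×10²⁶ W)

T_ss ≈ 100 K

L = 0.160 × 3.828×10²⁶ = 6.12×10²⁵ W.
Flux: S = L/(4πd²) = 6.12×10²⁵/(4π×(8.72×10¹¹)²) = 6.41 W m⁻².
With no redistribution each surface element balances locally: S(1−A) = σT⁴.
T = [6.41 × 0.89 / 5.67×10⁻⁸]^(1/4) = (1.01×10⁸)^(1/4) = 100 K.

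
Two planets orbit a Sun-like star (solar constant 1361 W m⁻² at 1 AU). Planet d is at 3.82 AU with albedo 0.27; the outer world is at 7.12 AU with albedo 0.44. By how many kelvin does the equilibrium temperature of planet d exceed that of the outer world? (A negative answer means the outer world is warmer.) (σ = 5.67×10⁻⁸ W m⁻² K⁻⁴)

ΔT ≈ 41.4 K

T_eq = [S₀(1−A)/(4σd²)]^(1/4), so T ∝ (1−A)^(1/4) / √d.
T₁ = [1361×0.73/(4×5.67×10⁻⁸×3.82²)]^(1/4) = 131.63 K.
T₂ = [1361×0.56/(4×5.67×10⁻⁸×7.12²)]^(1/4) = 90.23 K.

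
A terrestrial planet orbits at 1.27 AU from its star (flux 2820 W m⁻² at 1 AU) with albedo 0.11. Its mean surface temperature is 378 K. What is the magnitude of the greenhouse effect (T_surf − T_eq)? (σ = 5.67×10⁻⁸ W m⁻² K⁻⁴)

S = 2820/1.27² = 1748 W m⁻².
T_eq = [S(1−A)/(4σ)]^(1/4) = [1748×0.89/(4×5.67×10⁻⁸)]^(1/4) = 287.8 K.
ΔT = T_surf − T_eq = 378 − 287.8.

ΔT ≈ 90.2 K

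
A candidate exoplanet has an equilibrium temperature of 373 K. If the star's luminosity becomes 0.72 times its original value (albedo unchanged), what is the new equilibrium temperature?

T_eq ∝ L^(1/4) · d^(−1/2).
T′ = 373 × 0.72^(1/4) = 344 K.

T_eq ≈ 344 K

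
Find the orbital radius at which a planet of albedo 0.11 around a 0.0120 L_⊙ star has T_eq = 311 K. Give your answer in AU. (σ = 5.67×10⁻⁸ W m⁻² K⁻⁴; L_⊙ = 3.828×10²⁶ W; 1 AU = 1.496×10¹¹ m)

d ≈ 0.0828 AU

L = 0.0120 × 3.828×10²⁶ = 4.59×10²⁴ W.
From T_eq⁴ = L(1−A)/(16πσd²): d = √[L(1−A)/(16πσT_eq⁴)].
d = √[4.59×10²⁴ × 0.89 / (16π × 5.67×10⁻⁸ × (311)⁴)] = 1.24×10¹⁰ m = 0.0828 AU.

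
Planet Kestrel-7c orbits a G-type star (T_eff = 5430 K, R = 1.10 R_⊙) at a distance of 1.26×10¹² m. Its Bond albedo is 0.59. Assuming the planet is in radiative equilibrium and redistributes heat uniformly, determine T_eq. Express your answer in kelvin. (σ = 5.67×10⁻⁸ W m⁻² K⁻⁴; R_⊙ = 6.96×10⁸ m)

R_⋆ = 1.10 × 6.96×10⁸ = 7.66×10⁸ m.
L = 4πR_⋆²σT_⋆⁴ = 4π(7.66×10⁸)² × 5.67×10⁻⁸ × (5430)⁴ = 3.63×10²⁶ W.
S = L/(4πd²) = 18.2 W m⁻².
Energy balance: absorbed = emitted ⇒ πR²·S(1−A) = 4πR²·σT_eq⁴, so T_eq⁴ = S(1−A)/(4σ).
T_eq = [18.2 × 0.41 / (4 × 5.67×10⁻⁸)]^(1/4) = (3.29×10⁷)^(1/4) = 75.7 K.

T_eq ≈ 75.7 K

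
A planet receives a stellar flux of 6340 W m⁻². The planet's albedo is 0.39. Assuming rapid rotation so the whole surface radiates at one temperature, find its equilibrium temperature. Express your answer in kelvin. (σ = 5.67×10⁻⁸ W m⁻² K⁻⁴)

Energy balance: absorbed = emitted ⇒ πR²·S(1−A) = 4πR²·σT_eq⁴, so T_eq⁴ = S(1−A)/(4σ).
T_eq = [6340 × 0.61 / (4 × 5.67×10⁻⁸)]^(1/4) = (1.71×10¹⁰)^(1/4) = 361 K.

T_eq ≈ 361 K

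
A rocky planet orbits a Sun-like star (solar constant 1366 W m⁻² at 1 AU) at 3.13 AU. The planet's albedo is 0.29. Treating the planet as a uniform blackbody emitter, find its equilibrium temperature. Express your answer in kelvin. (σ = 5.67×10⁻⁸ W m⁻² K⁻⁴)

T_eq ≈ 145 K

Flux at 3.13 AU: S = 1366/3.13² = 139 W m⁻².
Energy balance: absorbed = emitted ⇒ πR²·S(1−A) = 4πR²·σT_eq⁴, so T_eq⁴ = S(1−A)/(4σ).
T_eq = [139 × 0.71 / (4 × 5.67×10⁻⁸)]^(1/4) = (4.36×10⁸)^(1/4) = 145 K.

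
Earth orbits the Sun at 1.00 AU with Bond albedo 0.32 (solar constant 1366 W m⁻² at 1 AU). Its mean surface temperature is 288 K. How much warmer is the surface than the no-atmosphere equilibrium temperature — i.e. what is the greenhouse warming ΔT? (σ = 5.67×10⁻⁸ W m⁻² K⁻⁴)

S = 1366/1.00² = 1366 W m⁻².
T_eq = [S(1−A)/(4σ)]^(1/4) = [1366×0.68/(4×5.67×10⁻⁸)]^(1/4) = 253.0 K.
ΔT = T_surf − T_eq = 288 − 253.0.

ΔT ≈ 35.0 K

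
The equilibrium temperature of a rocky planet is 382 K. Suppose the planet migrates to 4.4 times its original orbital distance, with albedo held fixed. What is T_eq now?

T_eq ≈ 182 K

T_eq ∝ L^(1/4) · d^(−1/2).
T′ = 382 / 4.4^(1/2) = 182 K.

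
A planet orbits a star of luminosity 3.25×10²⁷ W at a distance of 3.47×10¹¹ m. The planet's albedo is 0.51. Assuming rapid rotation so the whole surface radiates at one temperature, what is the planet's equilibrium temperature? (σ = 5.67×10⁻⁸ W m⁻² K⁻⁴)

Flux: S = L/(4πd²) = 3.25×10²⁷/(4π×(3.47×10¹¹)²) = 2150 W m⁻².
Energy balance: absorbed = emitted ⇒ πR²·S(1−A) = 4πR²·σT_eq⁴, so T_eq⁴ = S(1−A)/(4σ).
T_eq = [2150 × 0.49 / (4 × 5.67×10⁻⁸)]^(1/4) = (4.64×10⁹)^(1/4) = 261 K.

T_eq ≈ 261 K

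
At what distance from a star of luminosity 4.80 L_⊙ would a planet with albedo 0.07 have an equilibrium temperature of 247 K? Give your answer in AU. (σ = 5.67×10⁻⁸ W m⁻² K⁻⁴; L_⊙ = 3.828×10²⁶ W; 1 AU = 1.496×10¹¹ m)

d ≈ 2.68 AU

L = 4.80 × 3.828×10²⁶ = 1.84×10²⁷ W.
From T_eq⁴ = L(1−A)/(16πσd²): d = √[L(1−A)/(16πσT_eq⁴)].
d = √[1.84×10²⁷ × 0.93 / (16π × 5.67×10⁻⁸ × (247)⁴)] = 4.01×10¹¹ m = 2.68 AU.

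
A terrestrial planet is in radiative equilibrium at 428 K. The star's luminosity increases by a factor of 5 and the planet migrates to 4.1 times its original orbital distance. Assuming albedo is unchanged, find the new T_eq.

T_eq ∝ L^(1/4) · d^(−1/2).
T′ = 428 × 5^(1/4) / 4.1^(1/2) = 316 K.

T_eq ≈ 316 K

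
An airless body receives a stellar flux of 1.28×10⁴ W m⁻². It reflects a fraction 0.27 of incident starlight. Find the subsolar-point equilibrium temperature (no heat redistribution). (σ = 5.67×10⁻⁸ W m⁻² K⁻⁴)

T_ss ≈ 637 K

At the subsolar point the surface absorbs S(1−A) and emits σT⁴ per unit area — no factor of 4, since only the local patch is in balance.
T = [1.28×10⁴ × 0.73 / 5.67×10⁻⁸]^(1/4) = (1.65×10¹¹)^(1/4) = 637 K.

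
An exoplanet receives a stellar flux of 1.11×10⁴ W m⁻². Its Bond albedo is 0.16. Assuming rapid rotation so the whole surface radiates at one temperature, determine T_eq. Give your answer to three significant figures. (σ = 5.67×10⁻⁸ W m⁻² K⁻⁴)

Energy balance: absorbed = emitted ⇒ πR²·S(1−A) = 4πR²·σT_eq⁴, so T_eq⁴ = S(1−A)/(4σ).
T_eq = [1.11×10⁴ × 0.84 / (4 × 5.67×10⁻⁸)]^(1/4) = (4.11×10¹⁰)^(1/4) = 450 K.

T_eq ≈ 450 K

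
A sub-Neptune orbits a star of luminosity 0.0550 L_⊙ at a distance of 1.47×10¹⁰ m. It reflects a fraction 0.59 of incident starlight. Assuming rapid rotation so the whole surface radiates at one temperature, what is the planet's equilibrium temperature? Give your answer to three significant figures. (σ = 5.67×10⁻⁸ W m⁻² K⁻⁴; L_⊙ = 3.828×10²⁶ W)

T_eq ≈ 344 K

L = 0.0550 × 3.828×10²⁶ = 2.11×10²⁵ W.
Flux: S = L/(4πd²) = 2.11×10²⁵/(4π×(1.47×10¹⁰)²) = 7750 W m⁻².
Energy balance: absorbed = emitted ⇒ πR²·S(1−A) = 4πR²·σT_eq⁴, so T_eq⁴ = S(1−A)/(4σ).
T_eq = [7750 × 0.41 / (4 × 5.67×10⁻⁸)]^(1/4) = (1.40×10¹⁰)^(1/4) = 344 K.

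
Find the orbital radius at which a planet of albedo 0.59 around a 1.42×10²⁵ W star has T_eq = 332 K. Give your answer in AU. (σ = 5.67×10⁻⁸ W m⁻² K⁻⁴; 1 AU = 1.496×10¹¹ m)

d ≈ 0.0867 AU

From T_eq⁴ = L(1−A)/(16πσd²): d = √[L(1−A)/(16πσT_eq⁴)].
d = √[1.42×10²⁵ × 0.41 / (16π × 5.67×10⁻⁸ × (332)⁴)] = 1.30×10¹⁰ m = 0.0867 AU.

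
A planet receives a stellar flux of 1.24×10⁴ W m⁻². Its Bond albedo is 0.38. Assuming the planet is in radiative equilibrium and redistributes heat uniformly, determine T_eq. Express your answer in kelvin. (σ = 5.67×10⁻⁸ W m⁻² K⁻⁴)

T_eq ≈ 429 K

Energy balance: absorbed = emitted ⇒ πR²·S(1−A) = 4πR²·σT_eq⁴, so T_eq⁴ = S(1−A)/(4σ).
T_eq = [1.24×10⁴ × 0.62 / (4 × 5.67×10⁻⁸)]^(1/4) = (3.39×10¹⁰)^(1/4) = 429 K.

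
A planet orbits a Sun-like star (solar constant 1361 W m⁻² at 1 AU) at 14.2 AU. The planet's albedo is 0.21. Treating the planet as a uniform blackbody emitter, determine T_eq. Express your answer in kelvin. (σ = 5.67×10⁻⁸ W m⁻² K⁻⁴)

Flux at 14.2 AU: S = 1361/14.2² = 6.75 W m⁻².
Energy balance: absorbed = emitted ⇒ πR²·S(1−A) = 4πR²·σT_eq⁴, so T_eq⁴ = S(1−A)/(4σ).
T_eq = [6.75 × 0.79 / (4 × 5.67×10⁻⁸)]^(1/4) = (2.35×10⁷)^(1/4) = 69.6 K.

T_eq ≈ 69.6 K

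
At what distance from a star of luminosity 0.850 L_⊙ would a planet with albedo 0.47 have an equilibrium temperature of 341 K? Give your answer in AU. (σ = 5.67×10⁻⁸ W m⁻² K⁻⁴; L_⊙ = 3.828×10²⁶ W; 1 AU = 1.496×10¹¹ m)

d ≈ 0.447 AU

L = 0.850 × 3.828×10²⁶ = 3.25×10²⁶ W.
From T_eq⁴ = L(1−A)/(16πσd²): d = √[L(1−A)/(16πσT_eq⁴)].
d = √[3.25×10²⁶ × 0.53 / (16π × 5.67×10⁻⁸ × (341)⁴)] = 6.69×10¹⁰ m = 0.447 AU.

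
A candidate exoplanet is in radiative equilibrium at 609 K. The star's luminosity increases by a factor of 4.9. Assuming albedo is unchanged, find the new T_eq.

T_eq ∝ L^(1/4) · d^(−1/2).
T′ = 609 × 4.9^(1/4) = 906 K.

T_eq ≈ 906 K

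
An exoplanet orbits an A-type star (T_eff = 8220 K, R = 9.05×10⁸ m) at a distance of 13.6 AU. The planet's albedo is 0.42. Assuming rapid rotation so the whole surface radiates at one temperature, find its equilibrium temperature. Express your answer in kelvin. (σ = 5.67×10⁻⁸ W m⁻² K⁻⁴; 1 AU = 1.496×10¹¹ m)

T_eq ≈ 107 K

d = 13.6 AU = 2.03×10¹² m.
L = 4πR_⋆²σT_⋆⁴ = 4π(9.05×10⁸)² × 5.67×10⁻⁸ × (8220)⁴ = 2.66×10²⁷ W.
S = L/(4πd²) = 51.2 W m⁻².
Energy balance: absorbed = emitted ⇒ πR²·S(1−A) = 4πR²·σT_eq⁴, so T_eq⁴ = S(1−A)/(4σ).
T_eq = [51.2 × 0.58 / (4 × 5.67×10⁻⁸)]^(1/4) = (1.31×10⁸)^(1/4) = 107 K.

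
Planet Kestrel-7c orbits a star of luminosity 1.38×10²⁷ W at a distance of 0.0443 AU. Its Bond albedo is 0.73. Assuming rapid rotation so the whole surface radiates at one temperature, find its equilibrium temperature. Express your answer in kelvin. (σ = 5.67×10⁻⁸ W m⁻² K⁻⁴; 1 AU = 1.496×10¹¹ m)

T_eq ≈ 1310 K

d = 0.0443 AU = 6.63×10⁹ m.
Flux: S = L/(4πd²) = 1.38×10²⁷/(4π×(6.63×10⁹)²) = 2.50×10⁶ W m⁻².
Energy balance: absorbed = emitted ⇒ πR²·S(1−A) = 4πR²·σT_eq⁴, so T_eq⁴ = S(1−A)/(4σ).
T_eq = [2.50×10⁶ × 0.27 / (4 × 5.67×10⁻⁸)]^(1/4) = (2.98×10¹²)^(1/4) = 1310 K.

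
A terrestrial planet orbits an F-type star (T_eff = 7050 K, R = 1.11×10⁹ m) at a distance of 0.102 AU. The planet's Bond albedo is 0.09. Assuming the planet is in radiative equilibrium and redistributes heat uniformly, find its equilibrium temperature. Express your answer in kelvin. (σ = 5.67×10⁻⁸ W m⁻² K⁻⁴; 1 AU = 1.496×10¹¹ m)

d = 0.102 AU = 1.53×10¹⁰ m.
L = 4πR_⋆²σT_⋆⁴ = 4π(1.11×10⁹)² × 5.67×10⁻⁸ × (7050)⁴ = 2.17×10²⁷ W.
S = L/(4πd²) = 7.41×10⁵ W m⁻².
Energy balance: absorbed = emitted ⇒ πR²·S(1−A) = 4πR²·σT_eq⁴, so T_eq⁴ = S(1−A)/(4σ).
T_eq = [7.41×10⁵ × 0.91 / (4 × 5.67×10⁻⁸)]^(1/4) = (2.97×10¹²)^(1/4) = 1310 K.

T_eq ≈ 1310 K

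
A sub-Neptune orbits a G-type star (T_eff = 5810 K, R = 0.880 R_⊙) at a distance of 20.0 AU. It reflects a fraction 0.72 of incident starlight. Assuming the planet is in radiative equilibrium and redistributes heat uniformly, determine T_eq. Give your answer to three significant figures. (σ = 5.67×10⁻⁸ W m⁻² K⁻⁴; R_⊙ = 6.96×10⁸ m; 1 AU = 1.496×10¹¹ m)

R_⋆ = 0.880 × 6.96×10⁸ = 6.12×10⁸ m.
d = 20.0 AU = 2.99×10¹² m.
L = 4πR_⋆²σT_⋆⁴ = 4π(6.12×10⁸)² × 5.67×10⁻⁸ × (5810)⁴ = 3.05×10²⁶ W.
S = L/(4πd²) = 2.71 W m⁻².
Energy balance: absorbed = emitted ⇒ πR²·S(1−A) = 4πR²·σT_eq⁴, so T_eq⁴ = S(1−A)/(4σ).
T_eq = [2.71 × 0.28 / (4 × 5.67×10⁻⁸)]^(1/4) = (3.34×10⁶)^(1/4) = 42.8 K.

T_eq ≈ 42.8 K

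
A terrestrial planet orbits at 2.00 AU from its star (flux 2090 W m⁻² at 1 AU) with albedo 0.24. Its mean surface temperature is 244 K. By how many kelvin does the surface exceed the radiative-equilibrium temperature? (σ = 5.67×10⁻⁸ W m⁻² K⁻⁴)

ΔT ≈ 39.4 K

S = 2090/2.00² = 522.5 W m⁻².
T_eq = [S(1−A)/(4σ)]^(1/4) = [522.5×0.76/(4×5.67×10⁻⁸)]^(1/4) = 204.6 K.
ΔT = T_surf − T_eq = 244 − 204.6.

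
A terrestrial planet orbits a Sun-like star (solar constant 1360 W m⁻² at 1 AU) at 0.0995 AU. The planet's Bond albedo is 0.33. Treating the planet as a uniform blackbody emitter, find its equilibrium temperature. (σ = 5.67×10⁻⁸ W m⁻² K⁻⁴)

T_eq ≈ 798 K

Flux at 0.0995 AU: S = 1360/0.0995² = 1.37×10⁵ W m⁻².
Energy balance: absorbed = emitted ⇒ πR²·S(1−A) = 4πR²·σT_eq⁴, so T_eq⁴ = S(1−A)/(4σ).
T_eq = [1.37×10⁵ × 0.67 / (4 × 5.67×10⁻⁸)]^(1/4) = (4.06×10¹¹)^(1/4) = 798 K.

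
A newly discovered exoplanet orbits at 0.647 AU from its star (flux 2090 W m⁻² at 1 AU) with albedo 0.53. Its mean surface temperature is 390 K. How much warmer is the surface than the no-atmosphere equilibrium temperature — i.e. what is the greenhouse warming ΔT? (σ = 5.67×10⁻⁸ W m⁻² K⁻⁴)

ΔT ≈ 71.1 K

S = 2090/0.647² = 4993 W m⁻².
T_eq = [S(1−A)/(4σ)]^(1/4) = [4993×0.47/(4×5.67×10⁻⁸)]^(1/4) = 318.9 K.
ΔT = T_surf − T_eq = 390 − 318.9.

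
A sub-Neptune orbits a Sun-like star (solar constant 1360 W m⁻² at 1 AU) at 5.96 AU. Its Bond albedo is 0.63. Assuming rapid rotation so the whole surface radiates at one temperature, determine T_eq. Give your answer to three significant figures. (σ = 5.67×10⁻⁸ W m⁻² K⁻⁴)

T_eq ≈ 88.9 K

Flux at 5.96 AU: S = 1360/5.96² = 38.3 W m⁻².
Energy balance: absorbed = emitted ⇒ πR²·S(1−A) = 4πR²·σT_eq⁴, so T_eq⁴ = S(1−A)/(4σ).
T_eq = [38.3 × 0.37 / (4 × 5.67×10⁻⁸)]^(1/4) = (6.25×10⁷)^(1/4) = 88.9 K.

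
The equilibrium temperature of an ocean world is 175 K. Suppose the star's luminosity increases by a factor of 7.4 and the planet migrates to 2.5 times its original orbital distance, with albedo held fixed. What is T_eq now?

T_eq ≈ 183 K

T_eq ∝ L^(1/4) · d^(−1/2).
T′ = 175 × 7.4^(1/4) / 2.5^(1/2) = 183 K.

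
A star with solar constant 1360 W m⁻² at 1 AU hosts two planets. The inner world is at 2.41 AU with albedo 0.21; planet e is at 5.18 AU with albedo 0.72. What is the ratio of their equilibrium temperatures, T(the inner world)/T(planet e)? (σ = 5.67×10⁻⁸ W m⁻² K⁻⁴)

T₁/T₂ ≈ 1.900

T_eq = [S₀(1−A)/(4σd²)]^(1/4), so T ∝ (1−A)^(1/4) / √d.
T₁ = [1360×0.79/(4×5.67×10⁻⁸×2.41²)]^(1/4) = 168.99 K.
T₂ = [1360×0.28/(4×5.67×10⁻⁸×5.18²)]^(1/4) = 88.94 K.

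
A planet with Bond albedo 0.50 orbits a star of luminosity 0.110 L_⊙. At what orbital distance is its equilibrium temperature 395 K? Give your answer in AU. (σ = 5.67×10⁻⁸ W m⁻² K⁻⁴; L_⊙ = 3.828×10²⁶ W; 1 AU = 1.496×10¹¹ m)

d ≈ 0.116 AU

L = 0.110 × 3.828×10²⁶ = 4.21×10²⁵ W.
From T_eq⁴ = L(1−A)/(16πσd²): d = √[L(1−A)/(16πσT_eq⁴)].
d = √[4.21×10²⁵ × 0.50 / (16π × 5.67×10⁻⁸ × (395)⁴)] = 1.74×10¹⁰ m = 0.116 AU.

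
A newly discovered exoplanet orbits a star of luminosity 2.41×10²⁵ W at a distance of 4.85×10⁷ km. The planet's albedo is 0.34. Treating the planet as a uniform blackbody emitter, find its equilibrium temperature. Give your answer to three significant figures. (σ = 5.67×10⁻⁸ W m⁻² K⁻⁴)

d = 4.85×10⁷ km = 4.85×10¹⁰ m.
Flux: S = L/(4πd²) = 2.41×10²⁵/(4π×(4.85×10¹⁰)²) = 815 W m⁻².
Energy balance: absorbed = emitted ⇒ πR²·S(1−A) = 4πR²·σT_eq⁴, so T_eq⁴ = S(1−A)/(4σ).
T_eq = [815 × 0.66 / (4 × 5.67×10⁻⁸)]^(1/4) = (2.37×10⁹)^(1/4) = 221 K.

T_eq ≈ 221 K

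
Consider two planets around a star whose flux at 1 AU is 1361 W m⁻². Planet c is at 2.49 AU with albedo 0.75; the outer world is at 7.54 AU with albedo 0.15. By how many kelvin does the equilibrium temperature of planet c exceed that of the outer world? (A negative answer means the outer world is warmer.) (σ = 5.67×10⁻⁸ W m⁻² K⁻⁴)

ΔT ≈ 27.4 K

T_eq = [S₀(1−A)/(4σd²)]^(1/4), so T ∝ (1−A)^(1/4) / √d.
T₁ = [1361×0.25/(4×5.67×10⁻⁸×2.49²)]^(1/4) = 124.72 K.
T₂ = [1361×0.85/(4×5.67×10⁻⁸×7.54²)]^(1/4) = 97.32 K.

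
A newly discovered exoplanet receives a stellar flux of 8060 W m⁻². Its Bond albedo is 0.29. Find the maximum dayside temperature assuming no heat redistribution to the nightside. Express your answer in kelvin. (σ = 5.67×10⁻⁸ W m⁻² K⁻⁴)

T_ss ≈ 564 K

With no redistribution each surface element balances locally: S(1−A) = σT⁴.
T = [8060 × 0.71 / 5.67×10⁻⁸]^(1/4) = (1.01×10¹¹)^(1/4) = 564 K.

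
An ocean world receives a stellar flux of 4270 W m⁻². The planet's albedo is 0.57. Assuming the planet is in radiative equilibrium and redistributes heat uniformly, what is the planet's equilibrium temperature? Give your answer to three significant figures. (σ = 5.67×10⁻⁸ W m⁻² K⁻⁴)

T_eq ≈ 300 K

Energy balance: absorbed = emitted ⇒ πR²·S(1−A) = 4πR²·σT_eq⁴, so T_eq⁴ = S(1−A)/(4σ).
T_eq = [4270 × 0.43 / (4 × 5.67×10⁻⁸)]^(1/4) = (8.10×10⁹)^(1/4) = 300 K.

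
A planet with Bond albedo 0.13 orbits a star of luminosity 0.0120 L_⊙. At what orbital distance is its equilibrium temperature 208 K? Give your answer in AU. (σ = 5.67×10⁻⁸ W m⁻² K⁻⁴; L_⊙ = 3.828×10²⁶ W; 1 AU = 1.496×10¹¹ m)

L = 0.0120 × 3.828×10²⁶ = 4.59×10²⁴ W.
From T_eq⁴ = L(1−A)/(16πσd²): d = √[L(1−A)/(16πσT_eq⁴)].
d = √[4.59×10²⁴ × 0.87 / (16π × 5.67×10⁻⁸ × (208)⁴)] = 2.74×10¹⁰ m = 0.183 AU.

d ≈ 0.183 AU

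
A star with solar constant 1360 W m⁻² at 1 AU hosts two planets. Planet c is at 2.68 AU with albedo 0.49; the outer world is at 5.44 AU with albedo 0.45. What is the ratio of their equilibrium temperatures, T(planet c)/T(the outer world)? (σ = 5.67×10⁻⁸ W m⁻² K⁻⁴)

T₁/T₂ ≈ 1.398

T_eq = [S₀(1−A)/(4σd²)]^(1/4), so T ∝ (1−A)^(1/4) / √d.
T₁ = [1360×0.51/(4×5.67×10⁻⁸×2.68²)]^(1/4) = 143.65 K.
T₂ = [1360×0.55/(4×5.67×10⁻⁸×5.44²)]^(1/4) = 102.75 K.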